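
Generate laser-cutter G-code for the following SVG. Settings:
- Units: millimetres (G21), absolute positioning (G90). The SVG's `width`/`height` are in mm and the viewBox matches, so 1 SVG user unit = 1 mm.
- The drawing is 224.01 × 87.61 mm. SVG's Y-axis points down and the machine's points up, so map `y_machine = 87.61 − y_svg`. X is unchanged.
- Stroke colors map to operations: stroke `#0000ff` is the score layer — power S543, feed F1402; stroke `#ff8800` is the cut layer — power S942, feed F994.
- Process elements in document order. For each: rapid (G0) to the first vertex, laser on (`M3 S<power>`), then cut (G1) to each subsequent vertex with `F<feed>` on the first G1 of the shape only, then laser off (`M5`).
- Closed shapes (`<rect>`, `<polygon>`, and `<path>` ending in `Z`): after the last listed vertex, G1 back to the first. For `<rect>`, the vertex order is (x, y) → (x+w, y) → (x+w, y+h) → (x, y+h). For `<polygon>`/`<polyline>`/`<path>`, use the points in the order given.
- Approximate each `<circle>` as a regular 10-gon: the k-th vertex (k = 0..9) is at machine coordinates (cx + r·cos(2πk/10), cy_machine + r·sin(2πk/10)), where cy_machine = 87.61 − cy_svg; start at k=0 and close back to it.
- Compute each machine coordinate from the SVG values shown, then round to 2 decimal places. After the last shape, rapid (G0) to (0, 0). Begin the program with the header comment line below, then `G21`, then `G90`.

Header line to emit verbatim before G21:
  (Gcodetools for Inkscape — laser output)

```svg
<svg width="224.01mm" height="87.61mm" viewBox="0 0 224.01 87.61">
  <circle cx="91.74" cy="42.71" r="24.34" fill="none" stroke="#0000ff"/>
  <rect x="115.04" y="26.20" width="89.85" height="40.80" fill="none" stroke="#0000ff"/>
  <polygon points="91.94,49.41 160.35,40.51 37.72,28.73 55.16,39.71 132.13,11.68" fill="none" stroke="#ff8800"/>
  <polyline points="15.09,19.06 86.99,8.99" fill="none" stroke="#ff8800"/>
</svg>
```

(Gcodetools for Inkscape — laser output)
G21
G90
G0 X116.08 Y44.90
M3 S543
G1 X111.43 Y59.21 F1402
G1 X99.26 Y68.05
G1 X84.22 Y68.05
G1 X72.05 Y59.21
G1 X67.40 Y44.90
G1 X72.05 Y30.59
G1 X84.22 Y21.75
G1 X99.26 Y21.75
G1 X111.43 Y30.59
G1 X116.08 Y44.90
M5
G0 X115.04 Y61.41
M3 S543
G1 X204.89 Y61.41 F1402
G1 X204.89 Y20.61
G1 X115.04 Y20.61
G1 X115.04 Y61.41
M5
G0 X91.94 Y38.20
M3 S942
G1 X160.35 Y47.10 F994
G1 X37.72 Y58.88
G1 X55.16 Y47.90
G1 X132.13 Y75.93
G1 X91.94 Y38.20
M5
G0 X15.09 Y68.55
M3 S942
G1 X86.99 Y78.62 F994
M5
G0 X0.00 Y0.00

Since the viewBox matches the mm dimensions, user units are millimetres directly. The only transform is the Y-flip y_m = 87.61 − y_svg.

Shape 1 is a circle drawn with `<circle>`. Its stroke #0000ff means score at S543, F1402. After flipping Y the toolpath is (116.08,44.90) → (111.43,59.21) → (99.26,68.05) → (84.22,68.05) → (72.05,59.21) → (67.40,44.90) → (72.05,30.59) → (84.22,21.75) → (99.26,21.75) → (111.43,30.59) → (116.08,44.90), returning to the start.

Shape 2 is a rectangle drawn with `<rect>`. Its stroke #0000ff means score at S543, F1402. After flipping Y the toolpath is (115.04,61.41) → (204.89,61.41) → (204.89,20.61) → (115.04,20.61) → (115.04,61.41), returning to the start.

Shape 3 is a closed polygon drawn with `<polygon>`. Its stroke #ff8800 means cut at S942, F994. After flipping Y the toolpath is (91.94,38.20) → (160.35,47.10) → (37.72,58.88) → (55.16,47.90) → (132.13,75.93) → (91.94,38.20), returning to the start.

Shape 4 is a line segment drawn with `<polyline>`. Its stroke #ff8800 means cut at S942, F994. After flipping Y the toolpath is (15.09,68.55) → (86.99,78.62).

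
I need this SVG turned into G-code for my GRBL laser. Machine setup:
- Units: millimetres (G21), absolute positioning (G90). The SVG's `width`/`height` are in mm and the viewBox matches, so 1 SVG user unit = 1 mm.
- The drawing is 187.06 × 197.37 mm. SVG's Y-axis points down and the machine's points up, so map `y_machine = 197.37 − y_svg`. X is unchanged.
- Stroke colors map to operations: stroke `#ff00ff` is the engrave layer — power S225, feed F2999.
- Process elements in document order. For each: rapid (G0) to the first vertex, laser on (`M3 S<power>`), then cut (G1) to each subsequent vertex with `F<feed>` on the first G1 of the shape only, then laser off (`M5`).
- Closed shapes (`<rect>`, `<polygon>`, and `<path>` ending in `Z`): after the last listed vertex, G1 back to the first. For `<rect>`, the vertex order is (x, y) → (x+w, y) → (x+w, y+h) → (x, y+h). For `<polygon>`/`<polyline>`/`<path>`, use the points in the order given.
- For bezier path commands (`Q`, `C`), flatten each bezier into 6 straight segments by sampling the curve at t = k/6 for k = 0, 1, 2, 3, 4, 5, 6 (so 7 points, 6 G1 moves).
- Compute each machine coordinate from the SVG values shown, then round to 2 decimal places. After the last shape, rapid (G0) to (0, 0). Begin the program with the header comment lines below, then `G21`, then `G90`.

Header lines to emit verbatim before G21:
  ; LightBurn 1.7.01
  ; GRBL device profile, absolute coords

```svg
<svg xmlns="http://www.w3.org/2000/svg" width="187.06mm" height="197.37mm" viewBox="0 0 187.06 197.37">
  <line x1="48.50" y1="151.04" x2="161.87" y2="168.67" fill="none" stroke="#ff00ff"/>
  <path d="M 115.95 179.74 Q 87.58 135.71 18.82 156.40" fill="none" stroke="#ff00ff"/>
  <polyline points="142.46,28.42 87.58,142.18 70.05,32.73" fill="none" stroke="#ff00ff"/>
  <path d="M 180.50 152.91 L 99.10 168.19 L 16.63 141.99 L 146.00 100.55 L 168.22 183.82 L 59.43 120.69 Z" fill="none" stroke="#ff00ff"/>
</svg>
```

; LightBurn 1.7.01
; GRBL device profile, absolute coords
G21
G90
G0 X48.50 Y46.33
M3 S225
G1 X161.87 Y28.70 F2999
M5
G0 X115.95 Y17.63
M3 S225
G1 X105.37 Y30.51 F2999
G1 X92.55 Y39.79
G1 X77.48 Y45.48
G1 X60.17 Y47.57
G1 X40.62 Y46.07
G1 X18.82 Y40.97
M5
G0 X142.46 Y168.95
M3 S225
G1 X87.58 Y55.19 F2999
G1 X70.05 Y164.64
M5
G0 X180.50 Y44.46
M3 S225
G1 X99.10 Y29.18 F2999
G1 X16.63 Y55.38
G1 X146.00 Y96.82
G1 X168.22 Y13.55
G1 X59.43 Y76.68
G1 X180.50 Y44.46
M5
G0 X0.00 Y0.00

1 u = 1 mm; y_m = 197.37 − y.

[1] `<line>` line segment, #ff00ff→engrave S225 F2999: (48.50,46.33) → (161.87,28.70)

[2] `<path>` quadratic bezier, #ff00ff→engrave S225 F2999: (115.95,17.63) → (105.37,30.51) → (92.55,39.79) → (77.48,45.48) → (60.17,47.57) → (40.62,46.07) → (18.82,40.97)

[3] `<polyline>` open polyline, #ff00ff→engrave S225 F2999: (142.46,168.95) → (87.58,55.19) → (70.05,164.64)

[4] `<path>` closed polygon, #ff00ff→engrave S225 F2999: (180.50,44.46) → (99.10,29.18) → (16.63,55.38) → (146.00,96.82) → (168.22,13.55) → (59.43,76.68) → (180.50,44.46) (closed)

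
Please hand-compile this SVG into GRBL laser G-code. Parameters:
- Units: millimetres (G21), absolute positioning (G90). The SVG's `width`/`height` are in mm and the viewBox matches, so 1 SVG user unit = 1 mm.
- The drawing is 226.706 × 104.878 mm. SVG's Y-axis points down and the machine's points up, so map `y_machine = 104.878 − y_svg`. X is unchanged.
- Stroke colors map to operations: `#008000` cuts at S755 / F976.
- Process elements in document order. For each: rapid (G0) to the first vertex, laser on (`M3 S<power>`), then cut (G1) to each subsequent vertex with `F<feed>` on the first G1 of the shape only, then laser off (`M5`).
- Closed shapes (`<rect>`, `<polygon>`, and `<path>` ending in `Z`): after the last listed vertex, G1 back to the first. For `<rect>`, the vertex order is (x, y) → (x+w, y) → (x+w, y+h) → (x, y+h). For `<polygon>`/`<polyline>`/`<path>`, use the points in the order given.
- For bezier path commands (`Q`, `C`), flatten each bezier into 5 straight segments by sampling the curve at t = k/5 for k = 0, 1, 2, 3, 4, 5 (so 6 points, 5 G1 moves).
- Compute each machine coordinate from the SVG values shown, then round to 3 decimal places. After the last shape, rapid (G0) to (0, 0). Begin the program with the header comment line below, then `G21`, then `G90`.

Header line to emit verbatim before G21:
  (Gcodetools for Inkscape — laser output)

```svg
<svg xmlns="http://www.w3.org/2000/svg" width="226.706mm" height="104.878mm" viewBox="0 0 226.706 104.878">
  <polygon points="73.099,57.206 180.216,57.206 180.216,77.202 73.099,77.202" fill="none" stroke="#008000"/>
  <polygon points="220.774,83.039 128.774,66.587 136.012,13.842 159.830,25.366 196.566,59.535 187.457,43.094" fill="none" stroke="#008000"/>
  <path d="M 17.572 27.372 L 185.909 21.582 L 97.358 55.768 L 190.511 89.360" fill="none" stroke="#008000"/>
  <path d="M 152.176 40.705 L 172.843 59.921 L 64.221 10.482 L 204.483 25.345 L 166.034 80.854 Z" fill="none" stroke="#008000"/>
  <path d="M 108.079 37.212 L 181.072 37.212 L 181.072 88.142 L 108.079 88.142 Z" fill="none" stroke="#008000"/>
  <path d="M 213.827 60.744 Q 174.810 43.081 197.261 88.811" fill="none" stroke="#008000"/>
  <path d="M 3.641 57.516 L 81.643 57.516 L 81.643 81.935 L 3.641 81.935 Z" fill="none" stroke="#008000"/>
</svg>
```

viewBox `0 0 226.706 104.878` with mm width/height → 1 unit = 1 mm. Flip: y_m = 104.878 − y_svg.

**Shape 1** — `<polygon>` rectangle, stroke `#008000` → cut (S755, F976). Machine vertices: (73.099,47.672) → (180.216,47.672) → (180.216,27.676) → (73.099,27.676) → (73.099,47.672). Closed: final G1 returns to the first vertex.

**Shape 2** — `<polygon>` closed polygon, stroke `#008000` → cut (S755, F976). Machine vertices: (220.774,21.839) → (128.774,38.291) → (136.012,91.036) → (159.830,79.512) → (196.566,45.343) → (187.457,61.784) → (220.774,21.839). Closed: final G1 returns to the first vertex.

**Shape 3** — `<path>` open polyline, stroke `#008000` → cut (S755, F976). Machine vertices: (17.572,77.506) → (185.909,83.296) → (97.358,49.110) → (190.511,15.518). Open path.

**Shape 4** — `<path>` closed polygon, stroke `#008000` → cut (S755, F976). Machine vertices: (152.176,64.173) → (172.843,44.957) → (64.221,94.396) → (204.483,79.533) → (166.034,24.024) → (152.176,64.173). Closed: final G1 returns to the first vertex.

**Shape 5** — `<path>` rectangle, stroke `#008000` → cut (S755, F976). Machine vertices: (108.079,67.666) → (181.072,67.666) → (181.072,16.736) → (108.079,16.736) → (108.079,67.666). Closed: final G1 returns to the first vertex.

**Shape 6** — `<path>` quadratic bezier, stroke `#008000` → cut (S755, F976). Control points (SVG): P0=(213.827,60.744), P1=(174.810,43.081), P2=(197.261,88.811); sampled at t=k/5. Machine vertices: (213.827,44.134) → (200.679,48.663) → (192.448,48.122) → (189.135,42.508) → (190.739,31.823) → (197.261,16.067). Open path.

**Shape 7** — `<path>` rectangle, stroke `#008000` → cut (S755, F976). Machine vertices: (3.641,47.362) → (81.643,47.362) → (81.643,22.943) → (3.641,22.943) → (3.641,47.362). Closed: final G1 returns to the first vertex.

(Gcodetools for Inkscape — laser output)
G21
G90
G0 X73.099 Y47.672
M3 S755
G1 X180.216 Y47.672 F976
G1 X180.216 Y27.676
G1 X73.099 Y27.676
G1 X73.099 Y47.672
M5
G0 X220.774 Y21.839
M3 S755
G1 X128.774 Y38.291 F976
G1 X136.012 Y91.036
G1 X159.830 Y79.512
G1 X196.566 Y45.343
G1 X187.457 Y61.784
G1 X220.774 Y21.839
M5
G0 X17.572 Y77.506
M3 S755
G1 X185.909 Y83.296 F976
G1 X97.358 Y49.110
G1 X190.511 Y15.518
M5
G0 X152.176 Y64.173
M3 S755
G1 X172.843 Y44.957 F976
G1 X64.221 Y94.396
G1 X204.483 Y79.533
G1 X166.034 Y24.024
G1 X152.176 Y64.173
M5
G0 X108.079 Y67.666
M3 S755
G1 X181.072 Y67.666 F976
G1 X181.072 Y16.736
G1 X108.079 Y16.736
G1 X108.079 Y67.666
M5
G0 X213.827 Y44.134
M3 S755
G1 X200.679 Y48.663 F976
G1 X192.448 Y48.122
G1 X189.135 Y42.508
G1 X190.739 Y31.823
G1 X197.261 Y16.067
M5
G0 X3.641 Y47.362
M3 S755
G1 X81.643 Y47.362 F976
G1 X81.643 Y22.943
G1 X3.641 Y22.943
G1 X3.641 Y47.362
M5
G0 X0.000 Y0.000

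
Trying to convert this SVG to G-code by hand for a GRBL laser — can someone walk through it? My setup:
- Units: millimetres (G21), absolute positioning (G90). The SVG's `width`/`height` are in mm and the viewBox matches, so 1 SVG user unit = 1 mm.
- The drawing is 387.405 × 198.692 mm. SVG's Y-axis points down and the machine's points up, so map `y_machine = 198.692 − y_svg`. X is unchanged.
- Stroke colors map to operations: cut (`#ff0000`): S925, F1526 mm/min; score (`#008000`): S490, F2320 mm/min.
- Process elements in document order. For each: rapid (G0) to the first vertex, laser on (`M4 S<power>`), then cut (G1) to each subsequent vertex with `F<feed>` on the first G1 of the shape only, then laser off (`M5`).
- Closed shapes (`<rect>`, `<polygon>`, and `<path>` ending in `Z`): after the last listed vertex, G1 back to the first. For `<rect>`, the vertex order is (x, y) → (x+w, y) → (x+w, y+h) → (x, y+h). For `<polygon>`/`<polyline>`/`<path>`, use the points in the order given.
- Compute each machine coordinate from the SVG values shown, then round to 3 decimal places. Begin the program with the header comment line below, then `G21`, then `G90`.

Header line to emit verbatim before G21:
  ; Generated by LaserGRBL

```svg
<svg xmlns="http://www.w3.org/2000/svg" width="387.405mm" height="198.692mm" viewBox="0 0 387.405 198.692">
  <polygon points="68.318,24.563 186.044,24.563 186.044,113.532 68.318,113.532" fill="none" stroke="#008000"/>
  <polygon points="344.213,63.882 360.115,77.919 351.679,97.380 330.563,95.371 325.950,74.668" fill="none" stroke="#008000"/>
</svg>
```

viewBox `0 0 387.405 198.692` with mm width/height → 1 unit = 1 mm. Flip: y_m = 198.692 − y_svg.

**Shape 1** — `<polygon>` rectangle, stroke `#008000` → score (S490, F2320). Machine vertices: (68.318,174.129) → (186.044,174.129) → (186.044,85.160) → (68.318,85.160) → (68.318,174.129). Closed: final G1 returns to the first vertex.

**Shape 2** — `<polygon>` regular polygon, stroke `#008000` → score (S490, F2320). Machine vertices: (344.213,134.810) → (360.115,120.773) → (351.679,101.312) → (330.563,103.321) → (325.950,124.024) → (344.213,134.810). Closed: final G1 returns to the first vertex.

; Generated by LaserGRBL
G21
G90
G0 X68.318 Y174.129
M4 S490
G1 X186.044 Y174.129 F2320
G1 X186.044 Y85.160
G1 X68.318 Y85.160
G1 X68.318 Y174.129
M5
G0 X344.213 Y134.810
M4 S490
G1 X360.115 Y120.773 F2320
G1 X351.679 Y101.312
G1 X330.563 Y103.321
G1 X325.950 Y124.024
G1 X344.213 Y134.810
M5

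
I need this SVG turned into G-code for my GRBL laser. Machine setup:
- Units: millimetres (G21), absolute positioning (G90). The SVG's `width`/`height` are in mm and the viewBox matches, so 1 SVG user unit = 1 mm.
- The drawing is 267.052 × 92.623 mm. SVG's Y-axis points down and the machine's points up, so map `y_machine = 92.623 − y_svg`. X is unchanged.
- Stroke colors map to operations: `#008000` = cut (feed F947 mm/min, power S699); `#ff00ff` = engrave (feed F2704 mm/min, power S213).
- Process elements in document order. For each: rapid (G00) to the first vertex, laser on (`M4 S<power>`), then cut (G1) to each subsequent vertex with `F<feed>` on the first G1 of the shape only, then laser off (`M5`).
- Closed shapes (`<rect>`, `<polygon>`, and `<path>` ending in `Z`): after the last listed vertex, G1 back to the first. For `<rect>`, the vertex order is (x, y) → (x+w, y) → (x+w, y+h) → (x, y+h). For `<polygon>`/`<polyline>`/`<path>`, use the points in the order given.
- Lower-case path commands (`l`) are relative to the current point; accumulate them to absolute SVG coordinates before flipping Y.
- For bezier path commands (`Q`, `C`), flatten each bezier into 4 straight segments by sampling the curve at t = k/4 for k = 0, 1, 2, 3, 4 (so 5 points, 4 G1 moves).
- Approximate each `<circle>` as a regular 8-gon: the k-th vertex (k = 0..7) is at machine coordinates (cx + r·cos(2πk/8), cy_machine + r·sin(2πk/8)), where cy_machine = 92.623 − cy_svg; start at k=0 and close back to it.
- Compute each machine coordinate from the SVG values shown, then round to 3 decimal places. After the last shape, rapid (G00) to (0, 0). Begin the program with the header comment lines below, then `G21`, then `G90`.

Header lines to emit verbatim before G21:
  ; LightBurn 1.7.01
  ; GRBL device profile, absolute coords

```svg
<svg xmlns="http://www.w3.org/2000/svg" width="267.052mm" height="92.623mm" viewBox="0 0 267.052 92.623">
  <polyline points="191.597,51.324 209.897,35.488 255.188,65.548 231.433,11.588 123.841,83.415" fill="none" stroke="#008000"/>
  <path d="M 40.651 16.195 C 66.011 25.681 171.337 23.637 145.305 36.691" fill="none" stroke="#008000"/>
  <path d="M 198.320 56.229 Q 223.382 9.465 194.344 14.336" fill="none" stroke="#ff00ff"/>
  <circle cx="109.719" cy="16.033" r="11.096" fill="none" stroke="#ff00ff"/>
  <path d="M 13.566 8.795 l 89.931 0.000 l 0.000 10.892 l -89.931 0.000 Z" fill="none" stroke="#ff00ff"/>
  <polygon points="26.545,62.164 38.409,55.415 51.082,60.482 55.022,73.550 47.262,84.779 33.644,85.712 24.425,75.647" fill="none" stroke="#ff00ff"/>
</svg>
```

; LightBurn 1.7.01
; GRBL device profile, absolute coords
G21
G90
G00 X191.597 Y41.299
M4 S699
G1 X209.897 Y57.135 F947
G1 X255.188 Y27.075
G1 X231.433 Y81.035
G1 X123.841 Y9.208
M5
G00 X40.651 Y76.428
M4 S699
G1 X71.363 Y71.059 F947
G1 X112.250 Y67.518
G1 X143.501 Y63.308
G1 X145.305 Y55.932
M5
G00 X198.320 Y36.394
M4 S213
G1 X207.470 Y56.549 F2704
G1 X209.857 Y70.249
G1 X205.482 Y77.495
G1 X194.344 Y78.287
M5
G00 X120.815 Y76.590
M4 S213
G1 X117.565 Y84.436 F2704
G1 X109.719 Y87.686
G1 X101.873 Y84.436
G1 X98.623 Y76.590
G1 X101.873 Y68.744
G1 X109.719 Y65.494
G1 X117.565 Y68.744
G1 X120.815 Y76.590
M5
G00 X13.566 Y83.828
M4 S213
G1 X103.497 Y83.828 F2704
G1 X103.497 Y72.936
G1 X13.566 Y72.936
G1 X13.566 Y83.828
M5
G00 X26.545 Y30.459
M4 S213
G1 X38.409 Y37.208 F2704
G1 X51.082 Y32.141
G1 X55.022 Y19.073
G1 X47.262 Y7.844
G1 X33.644 Y6.911
G1 X24.425 Y16.976
G1 X26.545 Y30.459
M5
G00 X0.000 Y0.000

viewBox `0 0 267.052 92.623` with mm width/height → 1 unit = 1 mm. Flip: y_m = 92.623 − y_svg.

**Shape 1** — `<polyline>` open polyline, stroke `#008000` → cut (S699, F947). Machine vertices: (191.597,41.299) → (209.897,57.135) → (255.188,27.075) → (231.433,81.035) → (123.841,9.208). Open path.

**Shape 2** — `<path>` cubic bezier, stroke `#008000` → cut (S699, F947). Control points (SVG): P0=(40.651,16.195), P1=(66.011,25.681), P2=(171.337,23.637), P3=(145.305,36.691); sampled at t=k/4. Machine vertices: (40.651,76.428) → (71.363,71.059) → (112.250,67.518) → (143.501,63.308) → (145.305,55.932). Open path.

**Shape 3** — `<path>` quadratic bezier, stroke `#ff00ff` → engrave (S213, F2704). Control points (SVG): P0=(198.320,56.229), P1=(223.382,9.465), P2=(194.344,14.336); sampled at t=k/4. Machine vertices: (198.320,36.394) → (207.470,56.549) → (209.857,70.249) → (205.482,77.495) → (194.344,78.287). Open path.

**Shape 4** — `<circle>` circle, stroke `#ff00ff` → engrave (S213, F2704). Machine vertices: (120.815,76.590) → (117.565,84.436) → (109.719,87.686) → (101.873,84.436) → (98.623,76.590) → (101.873,68.744) → (109.719,65.494) → (117.565,68.744) → (120.815,76.590). Closed: final G1 returns to the first vertex.

**Shape 5** — `<path>` rectangle, stroke `#ff00ff` → engrave (S213, F2704). Machine vertices: (13.566,83.828) → (103.497,83.828) → (103.497,72.936) → (13.566,72.936) → (13.566,83.828). Closed: final G1 returns to the first vertex.

**Shape 6** — `<polygon>` regular polygon, stroke `#ff00ff` → engrave (S213, F2704). Machine vertices: (26.545,30.459) → (38.409,37.208) → (51.082,32.141) → (55.022,19.073) → (47.262,7.844) → (33.644,6.911) → (24.425,16.976) → (26.545,30.459). Closed: final G1 returns to the first vertex.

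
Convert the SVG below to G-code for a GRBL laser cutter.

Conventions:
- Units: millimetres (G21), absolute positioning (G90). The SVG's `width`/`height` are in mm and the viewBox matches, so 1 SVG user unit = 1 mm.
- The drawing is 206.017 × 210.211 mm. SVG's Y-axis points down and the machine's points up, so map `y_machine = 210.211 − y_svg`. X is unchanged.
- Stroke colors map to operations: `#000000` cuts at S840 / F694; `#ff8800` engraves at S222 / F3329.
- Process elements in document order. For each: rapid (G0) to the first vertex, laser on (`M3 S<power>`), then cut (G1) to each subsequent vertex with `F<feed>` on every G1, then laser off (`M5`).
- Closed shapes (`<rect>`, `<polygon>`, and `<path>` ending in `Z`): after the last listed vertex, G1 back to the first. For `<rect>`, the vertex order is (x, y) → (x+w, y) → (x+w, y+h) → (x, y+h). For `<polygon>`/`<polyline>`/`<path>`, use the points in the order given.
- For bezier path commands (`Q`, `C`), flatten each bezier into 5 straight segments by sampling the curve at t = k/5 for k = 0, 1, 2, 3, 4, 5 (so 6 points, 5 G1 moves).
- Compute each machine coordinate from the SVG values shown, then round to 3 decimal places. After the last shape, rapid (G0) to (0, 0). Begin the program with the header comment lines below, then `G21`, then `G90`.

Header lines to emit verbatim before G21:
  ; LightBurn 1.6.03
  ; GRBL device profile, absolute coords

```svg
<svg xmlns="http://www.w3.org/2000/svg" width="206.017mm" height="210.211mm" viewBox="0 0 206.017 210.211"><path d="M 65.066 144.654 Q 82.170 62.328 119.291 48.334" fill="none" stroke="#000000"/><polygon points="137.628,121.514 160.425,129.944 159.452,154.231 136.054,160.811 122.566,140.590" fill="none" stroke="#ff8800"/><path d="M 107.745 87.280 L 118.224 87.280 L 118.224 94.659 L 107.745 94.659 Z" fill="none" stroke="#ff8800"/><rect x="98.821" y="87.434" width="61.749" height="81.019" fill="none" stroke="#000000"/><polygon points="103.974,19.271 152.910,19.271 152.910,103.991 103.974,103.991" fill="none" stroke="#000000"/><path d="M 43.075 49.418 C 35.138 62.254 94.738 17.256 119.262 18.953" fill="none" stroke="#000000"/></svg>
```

; LightBurn 1.6.03
; GRBL device profile, absolute coords
G21
G90
G0 X65.066 Y65.557
M3 S840
G1 X72.708 Y95.754 F694
G1 X81.952 Y120.485 F694
G1 X92.797 Y139.749 F694
G1 X105.243 Y153.546 F694
G1 X119.291 Y161.877 F694
M5
G0 X137.628 Y88.697
M3 S222
G1 X160.425 Y80.267 F3329
G1 X159.452 Y55.980 F3329
G1 X136.054 Y49.400 F3329
G1 X122.566 Y69.621 F3329
G1 X137.628 Y88.697 F3329
M5
G0 X107.745 Y122.931
M3 S222
G1 X118.224 Y122.931 F3329
G1 X118.224 Y115.552 F3329
G1 X107.745 Y115.552 F3329
G1 X107.745 Y122.931 F3329
M5
G0 X98.821 Y122.777
M3 S840
G1 X160.570 Y122.777 F694
G1 X160.570 Y41.758 F694
G1 X98.821 Y41.758 F694
G1 X98.821 Y122.777 F694
M5
G0 X103.974 Y190.940
M3 S840
G1 X152.910 Y190.940 F694
G1 X152.910 Y106.220 F694
G1 X103.974 Y106.220 F694
G1 X103.974 Y190.940 F694
M5
G0 X43.075 Y160.793
M3 S840
G1 X45.596 Y159.195 F694
G1 X59.401 Y166.460 F694
G1 X79.564 Y177.571 F694
G1 X101.159 Y187.509 F694
G1 X119.262 Y191.258 F694
M5
G0 X0.000 Y0.000

1 u = 1 mm; y_m = 210.211 − y.

[1] `<path>` quadratic bezier, #000000→cut S840 F694: (65.066,65.557) → (72.708,95.754) → (81.952,120.485) → (92.797,139.749) → (105.243,153.546) → (119.291,161.877)

[2] `<polygon>` regular polygon, #ff8800→engrave S222 F3329: (137.628,88.697) → (160.425,80.267) → (159.452,55.980) → (136.054,49.400) → (122.566,69.621) → (137.628,88.697) (closed)

[3] `<path>` rectangle, #ff8800→engrave S222 F3329: (107.745,122.931) → (118.224,122.931) → (118.224,115.552) → (107.745,115.552) → (107.745,122.931) (closed)

[4] `<rect>` rectangle, #000000→cut S840 F694: (98.821,122.777) → (160.570,122.777) → (160.570,41.758) → (98.821,41.758) → (98.821,122.777) (closed)

[5] `<polygon>` rectangle, #000000→cut S840 F694: (103.974,190.940) → (152.910,190.940) → (152.910,106.220) → (103.974,106.220) → (103.974,190.940) (closed)

[6] `<path>` cubic bezier, #000000→cut S840 F694: (43.075,160.793) → (45.596,159.195) → (59.401,166.460) → (79.564,177.571) → (101.159,187.509) → (119.262,191.258)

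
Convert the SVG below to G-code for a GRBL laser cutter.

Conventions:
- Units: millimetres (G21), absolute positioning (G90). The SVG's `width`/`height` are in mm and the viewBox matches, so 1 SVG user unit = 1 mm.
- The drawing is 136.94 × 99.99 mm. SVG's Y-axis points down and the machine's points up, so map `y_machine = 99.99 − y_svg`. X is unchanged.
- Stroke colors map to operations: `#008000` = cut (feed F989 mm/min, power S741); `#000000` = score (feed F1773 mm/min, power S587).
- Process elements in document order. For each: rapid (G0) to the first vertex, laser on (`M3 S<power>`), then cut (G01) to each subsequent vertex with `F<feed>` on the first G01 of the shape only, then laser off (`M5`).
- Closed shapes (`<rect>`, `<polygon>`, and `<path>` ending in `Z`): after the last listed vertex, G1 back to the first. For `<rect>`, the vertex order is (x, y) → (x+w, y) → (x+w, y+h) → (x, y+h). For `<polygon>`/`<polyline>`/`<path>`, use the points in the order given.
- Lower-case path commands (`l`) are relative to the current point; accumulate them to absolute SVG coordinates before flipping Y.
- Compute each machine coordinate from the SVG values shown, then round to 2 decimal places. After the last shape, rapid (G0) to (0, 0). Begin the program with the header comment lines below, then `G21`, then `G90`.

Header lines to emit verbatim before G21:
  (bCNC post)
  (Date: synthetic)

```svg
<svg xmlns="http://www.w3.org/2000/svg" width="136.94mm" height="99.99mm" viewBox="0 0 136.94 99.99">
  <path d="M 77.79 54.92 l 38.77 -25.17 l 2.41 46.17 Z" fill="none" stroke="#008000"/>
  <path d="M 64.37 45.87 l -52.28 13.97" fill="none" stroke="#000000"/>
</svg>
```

Since the viewBox matches the mm dimensions, user units are millimetres directly. The only transform is the Y-flip y_m = 99.99 − y_svg.

Shape 1 is a regular polygon drawn with `<path>`. Its stroke #008000 means cut at S741, F989. After flipping Y the toolpath is (77.79,45.07) → (116.56,70.24) → (118.97,24.07) → (77.79,45.07), returning to the start.

Shape 2 is a line segment drawn with `<path>`. Its stroke #000000 means score at S587, F1773. After flipping Y the toolpath is (64.37,54.12) → (12.09,40.15).

(bCNC post)
(Date: synthetic)
G21
G90
G0 X77.79 Y45.07
M3 S741
G01 X116.56 Y70.24 F989
G01 X118.97 Y24.07
G01 X77.79 Y45.07
M5
G0 X64.37 Y54.12
M3 S587
G01 X12.09 Y40.15 F1773
M5
G0 X0.00 Y0.00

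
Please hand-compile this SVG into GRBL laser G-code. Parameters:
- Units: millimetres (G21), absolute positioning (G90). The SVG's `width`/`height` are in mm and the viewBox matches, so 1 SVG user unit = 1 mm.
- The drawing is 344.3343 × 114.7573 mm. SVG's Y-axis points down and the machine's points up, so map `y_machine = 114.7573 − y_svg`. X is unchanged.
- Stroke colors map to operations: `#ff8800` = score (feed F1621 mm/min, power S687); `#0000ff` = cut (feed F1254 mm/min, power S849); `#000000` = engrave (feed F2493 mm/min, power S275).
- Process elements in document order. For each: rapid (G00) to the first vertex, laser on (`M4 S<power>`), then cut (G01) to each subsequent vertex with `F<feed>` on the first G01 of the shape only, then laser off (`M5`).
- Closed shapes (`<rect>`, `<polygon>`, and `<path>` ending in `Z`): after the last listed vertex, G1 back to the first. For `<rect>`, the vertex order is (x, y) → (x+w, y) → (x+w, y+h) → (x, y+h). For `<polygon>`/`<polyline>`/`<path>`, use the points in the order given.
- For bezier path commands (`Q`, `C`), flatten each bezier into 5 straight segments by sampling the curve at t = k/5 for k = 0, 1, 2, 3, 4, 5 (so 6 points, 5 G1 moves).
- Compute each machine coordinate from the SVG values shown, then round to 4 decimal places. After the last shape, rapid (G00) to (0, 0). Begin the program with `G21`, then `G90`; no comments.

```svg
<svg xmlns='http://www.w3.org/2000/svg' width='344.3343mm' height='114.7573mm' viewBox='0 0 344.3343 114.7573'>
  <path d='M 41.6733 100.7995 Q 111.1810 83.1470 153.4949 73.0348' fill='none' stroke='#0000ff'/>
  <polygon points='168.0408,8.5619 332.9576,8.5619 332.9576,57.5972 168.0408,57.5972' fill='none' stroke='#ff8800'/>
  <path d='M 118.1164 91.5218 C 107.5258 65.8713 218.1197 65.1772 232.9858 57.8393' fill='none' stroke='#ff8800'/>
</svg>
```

G21
G90
G00 X41.6733 Y13.9578
M4 S849
G01 X68.3886 Y20.7172 F1254
G01 X92.9285 Y26.8734
G01 X115.2928 Y32.4263
G01 X135.4816 Y37.3760
G01 X153.4949 Y41.7225
M5
G00 X168.0408 Y106.1954
M4 S687
G01 X332.9576 Y106.1954 F1621
G01 X332.9576 Y57.1601
G01 X168.0408 Y57.1601
G01 X168.0408 Y106.1954
M5
G00 X118.1164 Y23.2355
M4 S687
G01 X124.5689 Y35.8838 F1621
G01 X149.6939 Y44.0594
G01 X183.0795 Y49.2791
G01 X214.3141 Y53.0597
G01 X232.9858 Y56.9180
M5
G00 X0.0000 Y0.0000

1 u = 1 mm; y_m = 114.7573 − y.

[1] `<path>` quadratic bezier, #0000ff→cut S849 F1254: (41.6733,13.9578) → (68.3886,20.7172) → (92.9285,26.8734) → (115.2928,32.4263) → (135.4816,37.3760) → (153.4949,41.7225)

[2] `<polygon>` rectangle, #ff8800→score S687 F1621: (168.0408,106.1954) → (332.9576,106.1954) → (332.9576,57.1601) → (168.0408,57.1601) → (168.0408,106.1954) (closed)

[3] `<path>` cubic bezier, #ff8800→score S687 F1621: (118.1164,23.2355) → (124.5689,35.8838) → (149.6939,44.0594) → (183.0795,49.2791) → (214.3141,53.0597) → (232.9858,56.9180)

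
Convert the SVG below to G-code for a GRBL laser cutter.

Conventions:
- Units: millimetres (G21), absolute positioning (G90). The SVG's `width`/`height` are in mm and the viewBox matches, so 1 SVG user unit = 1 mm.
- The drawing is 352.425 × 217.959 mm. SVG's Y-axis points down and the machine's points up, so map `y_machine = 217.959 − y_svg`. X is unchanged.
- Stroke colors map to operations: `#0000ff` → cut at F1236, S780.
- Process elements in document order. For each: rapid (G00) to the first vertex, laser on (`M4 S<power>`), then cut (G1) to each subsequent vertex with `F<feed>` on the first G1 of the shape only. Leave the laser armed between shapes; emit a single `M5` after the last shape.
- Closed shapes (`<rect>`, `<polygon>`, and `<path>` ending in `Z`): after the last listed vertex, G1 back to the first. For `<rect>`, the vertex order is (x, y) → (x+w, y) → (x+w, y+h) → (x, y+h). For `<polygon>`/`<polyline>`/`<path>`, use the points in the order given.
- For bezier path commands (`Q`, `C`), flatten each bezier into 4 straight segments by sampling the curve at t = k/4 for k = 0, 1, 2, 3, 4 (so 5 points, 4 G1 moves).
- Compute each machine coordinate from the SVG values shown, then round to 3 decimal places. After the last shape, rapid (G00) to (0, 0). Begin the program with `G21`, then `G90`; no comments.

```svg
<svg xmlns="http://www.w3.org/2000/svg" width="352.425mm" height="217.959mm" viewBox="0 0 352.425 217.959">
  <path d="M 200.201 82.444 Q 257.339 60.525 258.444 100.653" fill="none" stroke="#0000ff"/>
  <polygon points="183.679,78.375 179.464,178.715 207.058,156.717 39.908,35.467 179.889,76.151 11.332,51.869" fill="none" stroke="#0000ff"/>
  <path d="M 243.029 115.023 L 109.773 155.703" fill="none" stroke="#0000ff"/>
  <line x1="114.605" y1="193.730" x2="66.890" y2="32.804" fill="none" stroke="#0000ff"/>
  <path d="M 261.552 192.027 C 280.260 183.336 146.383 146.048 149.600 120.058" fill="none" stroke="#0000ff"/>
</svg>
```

viewBox `0 0 352.425 217.959` with mm width/height → 1 unit = 1 mm. Flip: y_m = 217.959 − y_svg.

**Shape 1** — `<path>` quadratic bezier, stroke `#0000ff` → cut (S780, F1236). Control points (SVG): P0=(200.201,82.444), P1=(257.339,60.525), P2=(258.444,100.653); sampled at t=k/4. Machine vertices: (200.201,135.515) → (225.268,142.597) → (243.331,141.922) → (254.389,133.492) → (258.444,117.306). Open path.

**Shape 2** — `<polygon>` closed polygon, stroke `#0000ff` → cut (S780, F1236). Machine vertices: (183.679,139.584) → (179.464,39.244) → (207.058,61.242) → (39.908,182.492) → (179.889,141.808) → (11.332,166.090) → (183.679,139.584). Closed: final G1 returns to the first vertex.

**Shape 3** — `<path>` line segment, stroke `#0000ff` → cut (S780, F1236). Machine vertices: (243.029,102.936) → (109.773,62.256). Open path.

**Shape 4** — `<line>` line segment, stroke `#0000ff` → cut (S780, F1236). Machine vertices: (114.605,24.229) → (66.890,185.155). Open path.

**Shape 5** — `<path>` cubic bezier, stroke `#0000ff` → cut (S780, F1236). Control points (SVG): P0=(261.552,192.027), P1=(280.260,183.336), P2=(146.383,146.048), P3=(149.600,120.058); sampled at t=k/4. Machine vertices: (261.552,25.932) → (251.500,37.189) → (211.385,55.429) → (168.366,76.913) → (149.600,97.901). Open path.

G21
G90
G00 X200.201 Y135.515
M4 S780
G1 X225.268 Y142.597 F1236
G1 X243.331 Y141.922
G1 X254.389 Y133.492
G1 X258.444 Y117.306
G00 X183.679 Y139.584
M4 S780
G1 X179.464 Y39.244 F1236
G1 X207.058 Y61.242
G1 X39.908 Y182.492
G1 X179.889 Y141.808
G1 X11.332 Y166.090
G1 X183.679 Y139.584
G00 X243.029 Y102.936
M4 S780
G1 X109.773 Y62.256 F1236
G00 X114.605 Y24.229
M4 S780
G1 X66.890 Y185.155 F1236
G00 X261.552 Y25.932
M4 S780
G1 X251.500 Y37.189 F1236
G1 X211.385 Y55.429
G1 X168.366 Y76.913
G1 X149.600 Y97.901
M5
G00 X0.000 Y0.000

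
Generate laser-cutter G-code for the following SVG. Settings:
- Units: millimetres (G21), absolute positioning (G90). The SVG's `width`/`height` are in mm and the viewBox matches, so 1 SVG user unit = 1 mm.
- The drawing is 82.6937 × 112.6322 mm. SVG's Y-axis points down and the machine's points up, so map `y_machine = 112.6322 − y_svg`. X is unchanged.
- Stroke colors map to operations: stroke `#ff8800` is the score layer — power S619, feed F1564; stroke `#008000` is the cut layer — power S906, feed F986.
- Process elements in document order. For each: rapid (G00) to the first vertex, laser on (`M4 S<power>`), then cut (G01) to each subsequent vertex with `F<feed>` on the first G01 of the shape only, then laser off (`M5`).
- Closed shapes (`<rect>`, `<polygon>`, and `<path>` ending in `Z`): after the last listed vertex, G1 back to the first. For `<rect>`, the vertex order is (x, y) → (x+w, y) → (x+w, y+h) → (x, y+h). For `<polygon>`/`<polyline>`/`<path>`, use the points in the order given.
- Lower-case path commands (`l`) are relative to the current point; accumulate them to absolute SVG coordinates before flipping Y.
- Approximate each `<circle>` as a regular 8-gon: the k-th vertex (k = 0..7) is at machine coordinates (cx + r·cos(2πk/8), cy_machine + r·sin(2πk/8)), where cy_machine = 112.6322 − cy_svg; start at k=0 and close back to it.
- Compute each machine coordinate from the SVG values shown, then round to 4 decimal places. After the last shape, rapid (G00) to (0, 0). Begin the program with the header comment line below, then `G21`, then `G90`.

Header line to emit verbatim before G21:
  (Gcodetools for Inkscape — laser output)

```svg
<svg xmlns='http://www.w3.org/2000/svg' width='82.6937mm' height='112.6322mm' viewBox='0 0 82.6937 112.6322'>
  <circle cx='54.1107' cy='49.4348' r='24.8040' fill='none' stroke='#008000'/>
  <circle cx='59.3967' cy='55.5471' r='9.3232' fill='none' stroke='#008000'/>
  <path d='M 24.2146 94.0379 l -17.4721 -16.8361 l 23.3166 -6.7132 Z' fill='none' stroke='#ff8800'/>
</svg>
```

1 u = 1 mm; y_m = 112.6322 − y.

[1] `<circle>` circle, #008000→cut S906 F986: (78.9147,63.1974) → (71.6498,80.7365) → (54.1107,88.0014) → (36.5716,80.7365) → (29.3067,63.1974) → (36.5716,45.6583) → (54.1107,38.3934) → (71.6498,45.6583) → (78.9147,63.1974) (closed)

[2] `<circle>` circle, #008000→cut S906 F986: (68.7199,57.0851) → (65.9892,63.6776) → (59.3967,66.4083) → (52.8042,63.6776) → (50.0735,57.0851) → (52.8042,50.4926) → (59.3967,47.7619) → (65.9892,50.4926) → (68.7199,57.0851) (closed)

[3] `<path>` regular polygon, #ff8800→score S619 F1564: (24.2146,18.5943) → (6.7425,35.4304) → (30.0591,42.1436) → (24.2146,18.5943) (closed)

(Gcodetools for Inkscape — laser output)
G21
G90
G00 X78.9147 Y63.1974
M4 S906
G01 X71.6498 Y80.7365 F986
G01 X54.1107 Y88.0014
G01 X36.5716 Y80.7365
G01 X29.3067 Y63.1974
G01 X36.5716 Y45.6583
G01 X54.1107 Y38.3934
G01 X71.6498 Y45.6583
G01 X78.9147 Y63.1974
M5
G00 X68.7199 Y57.0851
M4 S906
G01 X65.9892 Y63.6776 F986
G01 X59.3967 Y66.4083
G01 X52.8042 Y63.6776
G01 X50.0735 Y57.0851
G01 X52.8042 Y50.4926
G01 X59.3967 Y47.7619
G01 X65.9892 Y50.4926
G01 X68.7199 Y57.0851
M5
G00 X24.2146 Y18.5943
M4 S619
G01 X6.7425 Y35.4304 F1564
G01 X30.0591 Y42.1436
G01 X24.2146 Y18.5943
M5
G00 X0.0000 Y0.0000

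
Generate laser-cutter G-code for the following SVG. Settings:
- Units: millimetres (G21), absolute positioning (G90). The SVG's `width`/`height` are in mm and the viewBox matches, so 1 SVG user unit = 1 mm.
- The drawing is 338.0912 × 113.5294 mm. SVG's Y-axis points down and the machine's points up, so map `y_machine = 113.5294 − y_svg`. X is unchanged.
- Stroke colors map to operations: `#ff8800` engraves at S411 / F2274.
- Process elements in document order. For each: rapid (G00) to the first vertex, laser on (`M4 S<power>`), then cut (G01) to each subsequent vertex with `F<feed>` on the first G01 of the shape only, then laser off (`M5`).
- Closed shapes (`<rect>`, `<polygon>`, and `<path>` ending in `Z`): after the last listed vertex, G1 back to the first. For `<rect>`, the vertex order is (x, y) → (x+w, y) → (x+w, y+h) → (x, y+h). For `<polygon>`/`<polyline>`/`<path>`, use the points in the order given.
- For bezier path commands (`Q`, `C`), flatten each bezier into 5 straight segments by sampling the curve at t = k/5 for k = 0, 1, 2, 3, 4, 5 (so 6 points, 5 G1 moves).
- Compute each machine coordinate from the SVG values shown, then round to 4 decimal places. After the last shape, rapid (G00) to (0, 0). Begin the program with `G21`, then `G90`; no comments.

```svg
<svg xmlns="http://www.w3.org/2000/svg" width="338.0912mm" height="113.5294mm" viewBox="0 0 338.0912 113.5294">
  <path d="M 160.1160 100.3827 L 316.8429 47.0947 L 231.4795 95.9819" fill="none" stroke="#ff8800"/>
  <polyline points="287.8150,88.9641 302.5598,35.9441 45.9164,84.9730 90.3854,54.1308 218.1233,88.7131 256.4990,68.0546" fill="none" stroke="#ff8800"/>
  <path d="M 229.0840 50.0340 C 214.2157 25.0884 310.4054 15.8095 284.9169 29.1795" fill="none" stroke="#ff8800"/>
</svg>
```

G21
G90
G00 X160.1160 Y13.1467
M4 S411
G01 X316.8429 Y66.4347 F2274
G01 X231.4795 Y17.5475
M5
G00 X287.8150 Y24.5653
M4 S411
G01 X302.5598 Y77.5853 F2274
G01 X45.9164 Y28.5564
G01 X90.3854 Y59.3986
G01 X218.1233 Y24.8163
G01 X256.4990 Y45.4748
M5
G00 X229.0840 Y63.4954
M4 S411
G01 X231.6281 Y76.5269 F2274
G01 X249.6548 Y85.4632
G01 X271.9927 Y89.9693
G01 X287.4705 Y89.7099
G01 X284.9169 Y84.3499
M5
G00 X0.0000 Y0.0000

1 u = 1 mm; y_m = 113.5294 − y.

[1] `<path>` open polyline, #ff8800→engrave S411 F2274: (160.1160,13.1467) → (316.8429,66.4347) → (231.4795,17.5475)

[2] `<polyline>` open polyline, #ff8800→engrave S411 F2274: (287.8150,24.5653) → (302.5598,77.5853) → (45.9164,28.5564) → (90.3854,59.3986) → (218.1233,24.8163) → (256.4990,45.4748)

[3] `<path>` cubic bezier, #ff8800→engrave S411 F2274: (229.0840,63.4954) → (231.6281,76.5269) → (249.6548,85.4632) → (271.9927,89.9693) → (287.4705,89.7099) → (284.9169,84.3499)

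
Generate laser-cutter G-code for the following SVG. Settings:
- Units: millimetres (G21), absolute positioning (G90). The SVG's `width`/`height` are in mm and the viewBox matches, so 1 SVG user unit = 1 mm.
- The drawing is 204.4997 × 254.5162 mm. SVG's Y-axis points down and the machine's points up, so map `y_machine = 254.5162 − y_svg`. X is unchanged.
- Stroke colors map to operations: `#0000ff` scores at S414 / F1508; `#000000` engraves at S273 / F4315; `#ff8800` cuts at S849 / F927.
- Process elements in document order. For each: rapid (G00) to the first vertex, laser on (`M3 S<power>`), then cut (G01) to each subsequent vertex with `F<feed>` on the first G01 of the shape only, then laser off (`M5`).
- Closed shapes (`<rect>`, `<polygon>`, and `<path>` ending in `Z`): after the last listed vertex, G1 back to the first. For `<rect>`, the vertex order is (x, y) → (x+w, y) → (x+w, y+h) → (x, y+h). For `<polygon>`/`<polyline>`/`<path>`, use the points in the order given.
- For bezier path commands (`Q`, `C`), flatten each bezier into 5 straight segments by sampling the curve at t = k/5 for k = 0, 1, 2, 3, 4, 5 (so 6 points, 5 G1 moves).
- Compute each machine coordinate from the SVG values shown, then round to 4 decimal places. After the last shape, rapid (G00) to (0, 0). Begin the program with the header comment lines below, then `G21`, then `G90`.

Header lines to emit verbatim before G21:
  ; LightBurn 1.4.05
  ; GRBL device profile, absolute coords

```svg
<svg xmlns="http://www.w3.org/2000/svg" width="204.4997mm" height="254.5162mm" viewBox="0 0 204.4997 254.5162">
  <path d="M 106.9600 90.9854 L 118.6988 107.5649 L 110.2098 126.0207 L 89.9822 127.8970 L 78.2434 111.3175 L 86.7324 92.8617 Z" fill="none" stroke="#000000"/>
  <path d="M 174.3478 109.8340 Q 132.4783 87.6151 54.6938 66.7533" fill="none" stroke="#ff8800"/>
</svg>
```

; LightBurn 1.4.05
; GRBL device profile, absolute coords
G21
G90
G00 X106.9600 Y163.5308
M3 S273
G01 X118.6988 Y146.9513 F4315
G01 X110.2098 Y128.4955
G01 X89.9822 Y126.6192
G01 X78.2434 Y143.1987
G01 X86.7324 Y161.6545
G01 X106.9600 Y163.5308
M5
G00 X174.3478 Y144.6822
M3 S849
G01 X156.1634 Y153.5155 F927
G01 X135.1058 Y162.2402
G01 X111.1750 Y170.8563
G01 X84.3710 Y179.3639
G01 X54.6938 Y187.7629
M5
G00 X0.0000 Y0.0000

1 u = 1 mm; y_m = 254.5162 − y.

[1] `<path>` regular polygon, #000000→engrave S273 F4315: (106.9600,163.5308) → (118.6988,146.9513) → (110.2098,128.4955) → (89.9822,126.6192) → (78.2434,143.1987) → (86.7324,161.6545) → (106.9600,163.5308) (closed)

[2] `<path>` quadratic bezier, #ff8800→cut S849 F927: (174.3478,144.6822) → (156.1634,153.5155) → (135.1058,162.2402) → (111.1750,170.8563) → (84.3710,179.3639) → (54.6938,187.7629)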